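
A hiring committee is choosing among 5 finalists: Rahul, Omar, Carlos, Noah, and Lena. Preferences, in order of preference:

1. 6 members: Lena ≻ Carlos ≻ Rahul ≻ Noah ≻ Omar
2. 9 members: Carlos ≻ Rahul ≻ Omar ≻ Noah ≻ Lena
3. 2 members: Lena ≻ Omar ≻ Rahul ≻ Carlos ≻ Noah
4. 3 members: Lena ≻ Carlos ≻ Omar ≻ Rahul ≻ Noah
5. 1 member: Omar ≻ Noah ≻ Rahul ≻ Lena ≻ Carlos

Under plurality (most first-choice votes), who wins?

First-place votes: Rahul 0, Omar 1, Carlos 9, Noah 0, Lena 11.
Lena has the most first-place votes.

Lena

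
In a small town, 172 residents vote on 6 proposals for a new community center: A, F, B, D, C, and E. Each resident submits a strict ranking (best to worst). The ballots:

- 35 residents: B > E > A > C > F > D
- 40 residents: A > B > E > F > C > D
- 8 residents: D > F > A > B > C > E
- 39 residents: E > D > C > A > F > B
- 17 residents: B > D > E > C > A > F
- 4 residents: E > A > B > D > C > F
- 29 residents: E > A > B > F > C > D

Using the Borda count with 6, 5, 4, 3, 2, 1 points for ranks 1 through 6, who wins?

A: 35·4 + 40·6 + 8·4 + 39·3 + 17·2 + 4·5 + 29·5 = 728
F: 35·2 + 40·3 + 8·5 + 39·2 + 17·1 + 4·1 + 29·3 = 416
B: 35·6 + 40·5 + 8·3 + 39·1 + 17·6 + 4·4 + 29·4 = 707
D: 35·1 + 40·1 + 8·6 + 39·5 + 17·5 + 4·3 + 29·1 = 444
C: 35·3 + 40·2 + 8·2 + 39·4 + 17·3 + 4·2 + 29·2 = 474
E: 35·5 + 40·4 + 8·1 + 39·6 + 17·4 + 4·6 + 29·6 = 843
E has the highest Borda score (843).

E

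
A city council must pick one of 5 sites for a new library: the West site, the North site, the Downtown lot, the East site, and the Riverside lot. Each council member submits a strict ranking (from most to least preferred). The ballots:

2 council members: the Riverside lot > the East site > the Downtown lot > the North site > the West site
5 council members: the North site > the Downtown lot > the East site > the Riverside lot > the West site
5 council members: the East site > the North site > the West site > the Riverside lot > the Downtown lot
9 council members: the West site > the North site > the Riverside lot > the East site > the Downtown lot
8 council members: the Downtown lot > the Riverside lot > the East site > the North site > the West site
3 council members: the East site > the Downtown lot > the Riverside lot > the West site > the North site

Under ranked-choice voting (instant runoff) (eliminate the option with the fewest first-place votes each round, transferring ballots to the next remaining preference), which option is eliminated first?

the Riverside lot

Round 1: the West site 9, the North site 5, the Downtown lot 8, the East site 8, the Riverside lot 2. Eliminate the Riverside lot.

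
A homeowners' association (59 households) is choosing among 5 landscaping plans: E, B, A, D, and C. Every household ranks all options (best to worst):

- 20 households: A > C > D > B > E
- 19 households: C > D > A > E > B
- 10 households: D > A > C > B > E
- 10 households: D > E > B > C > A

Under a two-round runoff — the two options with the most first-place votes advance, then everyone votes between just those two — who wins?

Round 1 first-place votes: E 0, B 0, A 20, D 20, C 19.
A and D advance.
Runoff: A is preferred to D by 20 voters; D by 39.
D wins the runoff.

D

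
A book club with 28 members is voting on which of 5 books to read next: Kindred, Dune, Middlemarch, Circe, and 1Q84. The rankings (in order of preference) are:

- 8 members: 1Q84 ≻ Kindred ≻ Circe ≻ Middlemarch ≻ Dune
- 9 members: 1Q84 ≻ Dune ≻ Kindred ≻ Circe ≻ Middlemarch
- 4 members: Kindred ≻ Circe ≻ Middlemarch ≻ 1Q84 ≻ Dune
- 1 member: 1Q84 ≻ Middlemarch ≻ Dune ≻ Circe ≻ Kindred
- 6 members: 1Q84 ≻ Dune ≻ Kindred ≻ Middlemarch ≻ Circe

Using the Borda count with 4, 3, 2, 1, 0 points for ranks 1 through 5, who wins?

1Q84

Kindred: 8·3 + 9·2 + 4·4 + 1·0 + 6·2 = 70
Dune: 8·0 + 9·3 + 4·0 + 1·2 + 6·3 = 47
Middlemarch: 8·1 + 9·0 + 4·2 + 1·3 + 6·1 = 25
Circe: 8·2 + 9·1 + 4·3 + 1·1 + 6·0 = 38
1Q84: 8·4 + 9·4 + 4·1 + 1·4 + 6·4 = 100
1Q84 has the highest Borda score (100).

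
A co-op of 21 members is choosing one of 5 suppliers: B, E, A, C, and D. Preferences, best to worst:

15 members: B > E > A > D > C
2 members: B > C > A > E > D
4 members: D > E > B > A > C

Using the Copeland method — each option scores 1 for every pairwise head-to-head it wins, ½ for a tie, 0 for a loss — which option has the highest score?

B: beats E, A, C, and D → score 4.
E: beats A, C, and D; loses to B → score 3.
A: beats C and D; loses to B and E → score 2.
C: loses to B, E, A, and D → score 0.
D: beats C; loses to B, E, and A → score 1.
B has the best pairwise record.

B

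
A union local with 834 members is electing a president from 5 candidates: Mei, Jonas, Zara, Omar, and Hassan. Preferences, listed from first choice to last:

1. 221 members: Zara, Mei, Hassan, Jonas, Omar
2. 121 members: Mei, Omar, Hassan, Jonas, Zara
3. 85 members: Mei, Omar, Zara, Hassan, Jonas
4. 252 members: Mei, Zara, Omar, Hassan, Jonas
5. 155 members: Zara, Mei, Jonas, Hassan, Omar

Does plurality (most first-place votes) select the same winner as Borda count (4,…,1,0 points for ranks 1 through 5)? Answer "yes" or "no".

yes

Plurality — first-place votes: Mei 458, Jonas 0, Zara 376, Omar 0, Hassan 0. Winner: Mei.
Borda — scores: Mei 2960, Jonas 652, Zara 2430, Omar 1122, Hassan 1176. Winner: Mei.
The two methods agree.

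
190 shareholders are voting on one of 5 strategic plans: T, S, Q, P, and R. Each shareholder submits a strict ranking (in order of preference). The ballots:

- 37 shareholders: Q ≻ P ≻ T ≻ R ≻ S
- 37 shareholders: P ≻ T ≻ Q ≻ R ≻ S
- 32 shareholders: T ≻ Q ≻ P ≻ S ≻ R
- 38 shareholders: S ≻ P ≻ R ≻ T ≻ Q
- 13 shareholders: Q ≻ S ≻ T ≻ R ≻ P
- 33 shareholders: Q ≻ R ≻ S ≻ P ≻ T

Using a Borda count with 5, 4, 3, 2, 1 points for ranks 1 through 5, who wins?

Q

T: 37·3 + 37·4 + 32·5 + 38·2 + 13·3 + 33·1 = 567
S: 37·1 + 37·1 + 32·2 + 38·5 + 13·4 + 33·3 = 479
Q: 37·5 + 37·3 + 32·4 + 38·1 + 13·5 + 33·5 = 692
P: 37·4 + 37·5 + 32·3 + 38·4 + 13·1 + 33·2 = 660
R: 37·2 + 37·2 + 32·1 + 38·3 + 13·2 + 33·4 = 452
Q has the highest Borda score (692).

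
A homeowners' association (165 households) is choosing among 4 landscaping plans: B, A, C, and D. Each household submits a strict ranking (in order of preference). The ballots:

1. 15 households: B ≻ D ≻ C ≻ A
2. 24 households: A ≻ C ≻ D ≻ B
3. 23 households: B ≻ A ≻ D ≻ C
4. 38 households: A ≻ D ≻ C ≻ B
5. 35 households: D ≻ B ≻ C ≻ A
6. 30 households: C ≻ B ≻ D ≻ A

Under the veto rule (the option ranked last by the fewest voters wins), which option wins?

D

Last-place votes: B 62, A 80, C 23, D 0.
D is ranked last by the fewest voters, so D wins.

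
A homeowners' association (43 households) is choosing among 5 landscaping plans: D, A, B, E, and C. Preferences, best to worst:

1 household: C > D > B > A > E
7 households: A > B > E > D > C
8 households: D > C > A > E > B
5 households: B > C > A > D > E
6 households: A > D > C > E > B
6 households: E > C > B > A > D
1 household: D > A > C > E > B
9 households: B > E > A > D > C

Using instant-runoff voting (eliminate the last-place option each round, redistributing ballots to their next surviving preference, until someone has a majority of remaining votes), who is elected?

Round 1: D 9, A 13, B 14, E 6, C 1. Eliminate C.
Round 2: D 10, A 13, B 14, E 6. Eliminate E.
Round 3: D 10, A 13, B 20. Eliminate D.
Round 4: A 22, B 21. A has a majority.

A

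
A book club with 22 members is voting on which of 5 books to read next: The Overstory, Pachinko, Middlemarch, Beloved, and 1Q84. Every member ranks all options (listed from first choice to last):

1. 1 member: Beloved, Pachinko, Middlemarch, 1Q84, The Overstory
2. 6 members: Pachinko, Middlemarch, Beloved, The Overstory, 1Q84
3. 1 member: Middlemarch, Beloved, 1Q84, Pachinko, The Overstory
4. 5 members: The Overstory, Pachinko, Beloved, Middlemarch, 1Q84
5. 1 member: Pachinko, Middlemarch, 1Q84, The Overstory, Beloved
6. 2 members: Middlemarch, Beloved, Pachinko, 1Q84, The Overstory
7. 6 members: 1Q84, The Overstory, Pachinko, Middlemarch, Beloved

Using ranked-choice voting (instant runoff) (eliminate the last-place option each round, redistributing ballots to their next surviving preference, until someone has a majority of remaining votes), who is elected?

Pachinko

Round 1: The Overstory 5, Pachinko 7, Middlemarch 3, Beloved 1, 1Q84 6. Eliminate Beloved.
Round 2: The Overstory 5, Pachinko 8, Middlemarch 3, 1Q84 6. Eliminate Middlemarch.
Round 3: The Overstory 5, Pachinko 10, 1Q84 7. Eliminate The Overstory.
Round 4: Pachinko 15, 1Q84 7. Pachinko has a majority.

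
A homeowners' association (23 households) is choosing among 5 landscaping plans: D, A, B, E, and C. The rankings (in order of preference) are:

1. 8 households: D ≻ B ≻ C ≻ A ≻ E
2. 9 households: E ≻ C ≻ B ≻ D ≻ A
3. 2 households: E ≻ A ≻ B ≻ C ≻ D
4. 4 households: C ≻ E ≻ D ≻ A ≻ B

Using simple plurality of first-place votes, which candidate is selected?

First-place votes: D 8, A 0, B 0, E 11, C 4.
E has the most first-place votes.

E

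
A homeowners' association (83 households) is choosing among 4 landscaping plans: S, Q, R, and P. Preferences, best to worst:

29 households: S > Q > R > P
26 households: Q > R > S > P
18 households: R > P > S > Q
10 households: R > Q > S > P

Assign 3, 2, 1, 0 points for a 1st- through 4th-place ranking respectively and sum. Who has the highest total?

S: 29·3 + 26·1 + 18·1 + 10·1 = 141
Q: 29·2 + 26·3 + 18·0 + 10·2 = 156
R: 29·1 + 26·2 + 18·3 + 10·3 = 165
P: 29·0 + 26·0 + 18·2 + 10·0 = 36
R has the highest Borda score (165).

R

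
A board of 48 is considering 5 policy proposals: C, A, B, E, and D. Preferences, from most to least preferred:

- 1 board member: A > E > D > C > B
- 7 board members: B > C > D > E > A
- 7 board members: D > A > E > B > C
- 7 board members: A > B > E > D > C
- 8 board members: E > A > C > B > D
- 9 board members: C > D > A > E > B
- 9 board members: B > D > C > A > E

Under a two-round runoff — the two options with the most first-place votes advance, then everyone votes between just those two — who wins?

Round 1 first-place votes: C 9, A 8, B 16, E 8, D 7.
B and C advance.
Runoff: B is preferred to C by 30 voters; C by 18.
B wins the runoff.

B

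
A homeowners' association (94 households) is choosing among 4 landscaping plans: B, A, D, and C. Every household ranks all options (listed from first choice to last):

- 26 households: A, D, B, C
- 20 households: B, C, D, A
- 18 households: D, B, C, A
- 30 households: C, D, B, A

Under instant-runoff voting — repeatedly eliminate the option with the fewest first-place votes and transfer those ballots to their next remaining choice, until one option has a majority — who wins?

B

Round 1: B 20, A 26, D 18, C 30. Eliminate D.
Round 2: B 38, A 26, C 30. Eliminate A.
Round 3: B 64, C 30. B has a majority.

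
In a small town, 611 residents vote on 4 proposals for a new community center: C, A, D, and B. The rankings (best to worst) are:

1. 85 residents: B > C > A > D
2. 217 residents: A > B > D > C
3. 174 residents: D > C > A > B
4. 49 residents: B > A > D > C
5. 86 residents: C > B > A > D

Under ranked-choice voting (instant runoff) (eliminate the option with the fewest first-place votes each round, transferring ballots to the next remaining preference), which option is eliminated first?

C

Round 1: C 86, A 217, D 174, B 134. Eliminate C.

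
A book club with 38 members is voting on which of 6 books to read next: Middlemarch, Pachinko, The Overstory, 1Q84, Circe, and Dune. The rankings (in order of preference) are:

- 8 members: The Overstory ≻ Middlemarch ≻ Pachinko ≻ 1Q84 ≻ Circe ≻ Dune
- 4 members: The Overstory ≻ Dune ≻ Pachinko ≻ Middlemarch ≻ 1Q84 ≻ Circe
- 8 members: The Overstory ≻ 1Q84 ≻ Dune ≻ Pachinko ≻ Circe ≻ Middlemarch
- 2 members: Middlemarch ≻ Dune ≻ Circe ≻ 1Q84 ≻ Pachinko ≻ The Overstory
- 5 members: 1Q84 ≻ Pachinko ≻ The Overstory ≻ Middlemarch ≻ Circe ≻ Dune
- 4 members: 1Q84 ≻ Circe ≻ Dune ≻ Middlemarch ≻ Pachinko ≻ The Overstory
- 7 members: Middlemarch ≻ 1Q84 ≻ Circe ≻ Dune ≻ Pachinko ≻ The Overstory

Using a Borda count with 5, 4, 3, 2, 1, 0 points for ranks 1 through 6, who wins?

1Q84

Middlemarch: 8·4 + 4·2 + 8·0 + 2·5 + 5·2 + 4·2 + 7·5 = 103
Pachinko: 8·3 + 4·3 + 8·2 + 2·1 + 5·4 + 4·1 + 7·1 = 85
The Overstory: 8·5 + 4·5 + 8·5 + 2·0 + 5·3 + 4·0 + 7·0 = 115
1Q84: 8·2 + 4·1 + 8·4 + 2·2 + 5·5 + 4·5 + 7·4 = 129
Circe: 8·1 + 4·0 + 8·1 + 2·3 + 5·1 + 4·4 + 7·3 = 64
Dune: 8·0 + 4·4 + 8·3 + 2·4 + 5·0 + 4·3 + 7·2 = 74
1Q84 has the highest Borda score (129).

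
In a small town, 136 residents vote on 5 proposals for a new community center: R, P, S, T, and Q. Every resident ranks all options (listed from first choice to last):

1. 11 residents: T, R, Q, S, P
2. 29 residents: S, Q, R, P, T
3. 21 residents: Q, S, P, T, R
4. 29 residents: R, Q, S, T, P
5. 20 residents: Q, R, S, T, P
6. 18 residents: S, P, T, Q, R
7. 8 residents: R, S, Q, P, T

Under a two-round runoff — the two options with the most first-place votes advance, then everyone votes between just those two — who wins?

Q

Round 1 first-place votes: R 37, P 0, S 47, T 11, Q 41.
S and Q advance.
Runoff: S is preferred to Q by 55 voters; Q by 81.
Q wins the runoff.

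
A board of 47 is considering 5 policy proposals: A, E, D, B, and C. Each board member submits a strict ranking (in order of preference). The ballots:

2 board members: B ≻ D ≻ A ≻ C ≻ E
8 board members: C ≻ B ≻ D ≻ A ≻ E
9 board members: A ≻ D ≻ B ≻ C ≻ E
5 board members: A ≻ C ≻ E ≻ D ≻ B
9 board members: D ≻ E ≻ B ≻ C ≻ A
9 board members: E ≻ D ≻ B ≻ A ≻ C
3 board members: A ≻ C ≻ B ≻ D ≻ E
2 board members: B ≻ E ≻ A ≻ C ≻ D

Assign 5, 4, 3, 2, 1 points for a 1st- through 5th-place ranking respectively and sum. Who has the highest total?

A: 2·3 + 8·2 + 9·5 + 5·5 + 9·1 + 9·2 + 3·5 + 2·3 = 140
E: 2·1 + 8·1 + 9·1 + 5·3 + 9·4 + 9·5 + 3·1 + 2·4 = 126
D: 2·4 + 8·3 + 9·4 + 5·2 + 9·5 + 9·4 + 3·2 + 2·1 = 167
B: 2·5 + 8·4 + 9·3 + 5·1 + 9·3 + 9·3 + 3·3 + 2·5 = 147
C: 2·2 + 8·5 + 9·2 + 5·4 + 9·2 + 9·1 + 3·4 + 2·2 = 125
D has the highest Borda score (167).

D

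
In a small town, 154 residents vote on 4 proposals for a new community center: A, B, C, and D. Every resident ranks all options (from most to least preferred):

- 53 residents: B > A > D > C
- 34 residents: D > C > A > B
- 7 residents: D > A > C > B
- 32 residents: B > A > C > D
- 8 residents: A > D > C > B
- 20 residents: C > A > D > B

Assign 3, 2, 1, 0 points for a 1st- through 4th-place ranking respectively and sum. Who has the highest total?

A: 53·2 + 34·1 + 7·2 + 32·2 + 8·3 + 20·2 = 282
B: 53·3 + 34·0 + 7·0 + 32·3 + 8·0 + 20·0 = 255
C: 53·0 + 34·2 + 7·1 + 32·1 + 8·1 + 20·3 = 175
D: 53·1 + 34·3 + 7·3 + 32·0 + 8·2 + 20·1 = 212
A has the highest Borda score (282).

A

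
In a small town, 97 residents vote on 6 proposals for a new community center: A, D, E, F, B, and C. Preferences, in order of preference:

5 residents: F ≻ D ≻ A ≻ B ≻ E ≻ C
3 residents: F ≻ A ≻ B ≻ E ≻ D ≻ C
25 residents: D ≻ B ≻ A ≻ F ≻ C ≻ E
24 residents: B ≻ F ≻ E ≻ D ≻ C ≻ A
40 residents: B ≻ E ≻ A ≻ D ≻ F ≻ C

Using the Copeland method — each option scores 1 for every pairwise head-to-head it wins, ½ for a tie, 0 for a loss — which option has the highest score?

A: beats F and C; loses to D, E, and B → score 2.
D: beats A, F, and C; loses to E and B → score 3.
E: beats A, D, and C; loses to F and B → score 3.
F: beats E and C; loses to A, D, and B → score 2.
B: beats A, D, E, F, and C → score 5.
C: loses to A, D, E, F, and B → score 0.
B has the best pairwise record.

B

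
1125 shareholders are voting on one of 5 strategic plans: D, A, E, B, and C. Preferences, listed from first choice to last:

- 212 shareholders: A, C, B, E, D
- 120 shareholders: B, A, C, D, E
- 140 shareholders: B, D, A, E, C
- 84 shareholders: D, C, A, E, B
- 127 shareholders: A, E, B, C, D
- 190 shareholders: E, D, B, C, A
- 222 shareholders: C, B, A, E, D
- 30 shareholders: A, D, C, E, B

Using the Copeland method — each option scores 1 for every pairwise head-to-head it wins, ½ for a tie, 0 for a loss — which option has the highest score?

D: loses to A, E, B, and C → score 0.
A: beats D, E, and C; loses to B → score 3.
E: beats D; loses to A, B, and C → score 1.
B: beats D, A, E, and C → score 4.
C: beats D and E; loses to A and B → score 2.
B has the best pairwise record.

B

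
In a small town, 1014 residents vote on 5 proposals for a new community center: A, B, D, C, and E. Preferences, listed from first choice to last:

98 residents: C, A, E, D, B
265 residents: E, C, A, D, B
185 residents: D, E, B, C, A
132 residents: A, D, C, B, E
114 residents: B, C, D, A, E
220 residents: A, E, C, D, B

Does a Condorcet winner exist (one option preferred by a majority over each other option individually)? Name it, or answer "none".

none

Checking pairwise contests:
C beats A 662–352.
A beats B 715–299.
A beats D 715–299.
E beats C 670–344.
A beats E 564–450.
Every option loses at least one head-to-head, so there is no Condorcet winner.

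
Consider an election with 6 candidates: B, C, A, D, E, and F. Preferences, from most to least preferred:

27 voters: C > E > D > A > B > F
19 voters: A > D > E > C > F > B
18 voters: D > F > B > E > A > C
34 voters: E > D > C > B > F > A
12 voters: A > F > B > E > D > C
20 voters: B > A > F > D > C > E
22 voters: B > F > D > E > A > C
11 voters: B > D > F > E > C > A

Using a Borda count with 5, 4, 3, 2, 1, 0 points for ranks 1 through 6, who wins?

D

B: 27·1 + 19·0 + 18·3 + 34·2 + 12·3 + 20·5 + 22·5 + 11·5 = 450
C: 27·5 + 19·2 + 18·0 + 34·3 + 12·0 + 20·1 + 22·0 + 11·1 = 306
A: 27·2 + 19·5 + 18·1 + 34·0 + 12·5 + 20·4 + 22·1 + 11·0 = 329
D: 27·3 + 19·4 + 18·5 + 34·4 + 12·1 + 20·2 + 22·3 + 11·4 = 545
E: 27·4 + 19·3 + 18·2 + 34·5 + 12·2 + 20·0 + 22·2 + 11·2 = 461
F: 27·0 + 19·1 + 18·4 + 34·1 + 12·4 + 20·3 + 22·4 + 11·3 = 354
D has the highest Borda score (545).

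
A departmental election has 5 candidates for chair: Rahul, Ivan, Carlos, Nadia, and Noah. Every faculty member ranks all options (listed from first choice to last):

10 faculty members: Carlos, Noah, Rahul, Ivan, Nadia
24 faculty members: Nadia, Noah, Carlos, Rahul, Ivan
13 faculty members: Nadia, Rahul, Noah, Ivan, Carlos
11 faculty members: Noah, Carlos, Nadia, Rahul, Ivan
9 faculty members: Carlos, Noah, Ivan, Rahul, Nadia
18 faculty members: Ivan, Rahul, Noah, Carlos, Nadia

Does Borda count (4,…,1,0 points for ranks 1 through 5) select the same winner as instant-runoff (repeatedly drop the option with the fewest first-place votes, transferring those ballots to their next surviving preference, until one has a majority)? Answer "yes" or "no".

Borda — scores: Rahul 157, Ivan 113, Carlos 175, Nadia 170, Noah 235. Winner: Noah.
Instant-runoff — R1 Rahul 0, Ivan 18, Carlos 19, Nadia 37, Noah 11 (Rahul out); R2 Ivan 18, Carlos 19, Nadia 37, Noah 11 (Noah out); R3 Ivan 18, Carlos 30, Nadia 37 (Ivan out); R4 Carlos 48, Nadia 37 (Carlos winner). Winner: Carlos.
The two methods disagree.

no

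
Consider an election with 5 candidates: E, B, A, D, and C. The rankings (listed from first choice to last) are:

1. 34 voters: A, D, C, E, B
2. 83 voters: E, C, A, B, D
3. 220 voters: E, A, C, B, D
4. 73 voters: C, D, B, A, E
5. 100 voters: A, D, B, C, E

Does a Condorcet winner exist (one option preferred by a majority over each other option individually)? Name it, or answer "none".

E

E vs B: 337–173 for E.
E vs A: 303–207 for E.
E vs D: 303–207 for E.
E vs C: 303–207 for E.
E beats every other option head-to-head.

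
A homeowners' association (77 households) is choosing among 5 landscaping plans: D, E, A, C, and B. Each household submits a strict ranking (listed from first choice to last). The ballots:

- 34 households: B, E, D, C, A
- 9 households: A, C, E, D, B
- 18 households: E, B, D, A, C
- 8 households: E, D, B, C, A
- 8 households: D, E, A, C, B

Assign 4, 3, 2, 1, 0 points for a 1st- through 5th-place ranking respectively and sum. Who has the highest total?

E

D: 34·2 + 9·1 + 18·2 + 8·3 + 8·4 = 169
E: 34·3 + 9·2 + 18·4 + 8·4 + 8·3 = 248
A: 34·0 + 9·4 + 18·1 + 8·0 + 8·2 = 70
C: 34·1 + 9·3 + 18·0 + 8·1 + 8·1 = 77
B: 34·4 + 9·0 + 18·3 + 8·2 + 8·0 = 206
E has the highest Borda score (248).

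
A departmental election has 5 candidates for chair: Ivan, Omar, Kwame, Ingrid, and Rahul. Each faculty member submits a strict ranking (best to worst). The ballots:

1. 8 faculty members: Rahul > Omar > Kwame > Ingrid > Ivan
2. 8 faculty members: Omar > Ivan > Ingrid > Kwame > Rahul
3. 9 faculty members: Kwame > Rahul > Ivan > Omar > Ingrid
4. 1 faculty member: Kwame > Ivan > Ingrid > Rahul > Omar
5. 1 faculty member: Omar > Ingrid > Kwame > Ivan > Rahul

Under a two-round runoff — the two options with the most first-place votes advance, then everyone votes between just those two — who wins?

Round 1 first-place votes: Ivan 0, Omar 9, Kwame 10, Ingrid 0, Rahul 8.
Kwame and Omar advance.
Runoff: Kwame is preferred to Omar by 10 voters; Omar by 17.
Omar wins the runoff.

Omar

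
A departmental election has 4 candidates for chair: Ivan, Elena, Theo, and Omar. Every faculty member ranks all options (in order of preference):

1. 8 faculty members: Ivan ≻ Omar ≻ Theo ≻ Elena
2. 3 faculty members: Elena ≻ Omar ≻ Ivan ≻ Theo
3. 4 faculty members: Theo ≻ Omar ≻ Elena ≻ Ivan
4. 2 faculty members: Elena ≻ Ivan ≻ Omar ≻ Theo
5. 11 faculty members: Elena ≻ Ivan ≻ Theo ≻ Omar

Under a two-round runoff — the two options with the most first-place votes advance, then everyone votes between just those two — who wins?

Round 1 first-place votes: Ivan 8, Elena 16, Theo 4, Omar 0.
Elena and Ivan advance.
Runoff: Elena is preferred to Ivan by 20 voters; Ivan by 8.
Elena wins the runoff.

Elena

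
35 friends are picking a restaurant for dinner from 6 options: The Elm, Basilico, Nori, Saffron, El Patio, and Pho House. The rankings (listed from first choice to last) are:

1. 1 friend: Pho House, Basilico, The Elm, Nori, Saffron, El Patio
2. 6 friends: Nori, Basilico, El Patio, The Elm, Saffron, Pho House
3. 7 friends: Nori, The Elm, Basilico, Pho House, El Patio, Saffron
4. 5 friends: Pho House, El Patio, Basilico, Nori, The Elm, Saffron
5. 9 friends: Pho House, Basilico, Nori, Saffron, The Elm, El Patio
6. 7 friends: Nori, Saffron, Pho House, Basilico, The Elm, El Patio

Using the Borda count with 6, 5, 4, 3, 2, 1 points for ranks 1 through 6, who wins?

Nori

The Elm: 1·4 + 6·3 + 7·5 + 5·2 + 9·2 + 7·2 = 99
Basilico: 1·5 + 6·5 + 7·4 + 5·4 + 9·5 + 7·3 = 149
Nori: 1·3 + 6·6 + 7·6 + 5·3 + 9·4 + 7·6 = 174
Saffron: 1·2 + 6·2 + 7·1 + 5·1 + 9·3 + 7·5 = 88
El Patio: 1·1 + 6·4 + 7·2 + 5·5 + 9·1 + 7·1 = 80
Pho House: 1·6 + 6·1 + 7·3 + 5·6 + 9·6 + 7·4 = 145
Nori has the highest Borda score (174).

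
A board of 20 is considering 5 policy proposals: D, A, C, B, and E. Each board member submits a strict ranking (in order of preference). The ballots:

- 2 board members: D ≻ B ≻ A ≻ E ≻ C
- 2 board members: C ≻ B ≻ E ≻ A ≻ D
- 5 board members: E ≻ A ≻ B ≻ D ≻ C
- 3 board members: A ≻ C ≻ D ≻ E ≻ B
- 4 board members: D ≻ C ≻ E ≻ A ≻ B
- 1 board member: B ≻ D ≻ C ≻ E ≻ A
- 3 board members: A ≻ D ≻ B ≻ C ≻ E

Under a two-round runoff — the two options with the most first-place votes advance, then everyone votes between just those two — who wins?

Round 1 first-place votes: D 6, A 6, C 2, B 1, E 5.
A and D advance.
Runoff: A is preferred to D by 13 voters; D by 7.
A wins the runoff.

A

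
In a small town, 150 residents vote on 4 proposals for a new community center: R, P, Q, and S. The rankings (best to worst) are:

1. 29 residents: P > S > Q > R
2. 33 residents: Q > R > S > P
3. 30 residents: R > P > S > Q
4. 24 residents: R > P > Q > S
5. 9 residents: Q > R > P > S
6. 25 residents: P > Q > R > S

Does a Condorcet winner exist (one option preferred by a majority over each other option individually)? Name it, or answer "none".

none

Checking pairwise contests:
Q beats R 96–54.
R beats P 96–54.
P beats Q 108–42.
R beats S 121–29.
Every option loses at least one head-to-head, so there is no Condorcet winner.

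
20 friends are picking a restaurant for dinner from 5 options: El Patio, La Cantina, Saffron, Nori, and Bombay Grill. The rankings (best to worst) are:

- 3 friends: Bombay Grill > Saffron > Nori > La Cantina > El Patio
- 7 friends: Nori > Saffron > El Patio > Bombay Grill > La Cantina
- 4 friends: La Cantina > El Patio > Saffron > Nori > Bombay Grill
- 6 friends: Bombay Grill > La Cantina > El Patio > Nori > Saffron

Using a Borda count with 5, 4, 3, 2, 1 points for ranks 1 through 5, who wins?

Nori

El Patio: 3·1 + 7·3 + 4·4 + 6·3 = 58
La Cantina: 3·2 + 7·1 + 4·5 + 6·4 = 57
Saffron: 3·4 + 7·4 + 4·3 + 6·1 = 58
Nori: 3·3 + 7·5 + 4·2 + 6·2 = 64
Bombay Grill: 3·5 + 7·2 + 4·1 + 6·5 = 63
Nori has the highest Borda score (64).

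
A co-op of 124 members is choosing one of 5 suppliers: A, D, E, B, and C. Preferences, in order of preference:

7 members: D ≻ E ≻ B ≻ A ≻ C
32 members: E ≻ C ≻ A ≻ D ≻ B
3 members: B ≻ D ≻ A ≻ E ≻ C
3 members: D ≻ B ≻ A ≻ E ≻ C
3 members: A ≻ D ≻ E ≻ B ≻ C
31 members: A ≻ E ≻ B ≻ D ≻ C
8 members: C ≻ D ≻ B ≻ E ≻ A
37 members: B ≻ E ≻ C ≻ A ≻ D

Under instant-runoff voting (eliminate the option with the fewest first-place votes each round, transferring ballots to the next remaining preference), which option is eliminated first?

Round 1: A 34, D 10, E 32, B 40, C 8. Eliminate C.

C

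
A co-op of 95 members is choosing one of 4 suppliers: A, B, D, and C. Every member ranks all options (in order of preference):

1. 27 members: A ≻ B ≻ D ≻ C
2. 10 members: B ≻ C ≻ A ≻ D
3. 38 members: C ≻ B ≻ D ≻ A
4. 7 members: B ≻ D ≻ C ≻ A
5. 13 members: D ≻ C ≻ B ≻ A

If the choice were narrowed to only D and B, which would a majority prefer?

Voters preferring D to B: 13; preferring B to D: 82.
B wins the head-to-head.

B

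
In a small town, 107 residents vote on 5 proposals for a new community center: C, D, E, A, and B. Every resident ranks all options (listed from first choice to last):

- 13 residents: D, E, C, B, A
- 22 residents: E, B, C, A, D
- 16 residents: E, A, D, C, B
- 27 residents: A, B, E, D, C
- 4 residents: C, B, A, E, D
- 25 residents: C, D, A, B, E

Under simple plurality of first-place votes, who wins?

E

First-place votes: C 29, D 13, E 38, A 27, B 0.
E has the most first-place votes.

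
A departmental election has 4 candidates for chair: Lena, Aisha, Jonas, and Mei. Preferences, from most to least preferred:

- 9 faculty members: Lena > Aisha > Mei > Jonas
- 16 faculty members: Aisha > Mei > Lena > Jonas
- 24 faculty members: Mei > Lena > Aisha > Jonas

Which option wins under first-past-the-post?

Mei

First-place votes: Lena 9, Aisha 16, Jonas 0, Mei 24.
Mei has the most first-place votes.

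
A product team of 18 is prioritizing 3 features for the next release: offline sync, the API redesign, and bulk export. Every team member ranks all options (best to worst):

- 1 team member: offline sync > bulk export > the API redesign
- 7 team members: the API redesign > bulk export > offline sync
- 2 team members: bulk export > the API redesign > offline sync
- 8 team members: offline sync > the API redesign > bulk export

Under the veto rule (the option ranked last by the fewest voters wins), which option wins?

Last-place votes: offline sync 9, the API redesign 1, bulk export 8.
the API redesign is ranked last by the fewest voters, so the API redesign wins.

the API redesign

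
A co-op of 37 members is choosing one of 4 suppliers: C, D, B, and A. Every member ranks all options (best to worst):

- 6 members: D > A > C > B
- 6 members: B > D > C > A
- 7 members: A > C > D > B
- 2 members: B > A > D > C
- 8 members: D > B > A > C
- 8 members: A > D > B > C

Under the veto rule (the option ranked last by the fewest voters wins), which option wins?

Last-place votes: C 18, D 0, B 13, A 6.
D is ranked last by the fewest voters, so D wins.

D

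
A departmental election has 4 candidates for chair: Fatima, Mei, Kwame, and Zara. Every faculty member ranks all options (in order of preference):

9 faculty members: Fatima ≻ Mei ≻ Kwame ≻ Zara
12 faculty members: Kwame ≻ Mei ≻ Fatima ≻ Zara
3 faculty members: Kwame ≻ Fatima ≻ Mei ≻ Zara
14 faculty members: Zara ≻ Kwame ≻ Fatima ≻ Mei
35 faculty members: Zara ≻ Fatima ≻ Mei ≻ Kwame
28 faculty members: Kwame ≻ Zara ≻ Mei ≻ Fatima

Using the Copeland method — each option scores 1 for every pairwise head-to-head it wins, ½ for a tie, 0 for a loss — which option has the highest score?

Fatima: beats Mei; loses to Kwame and Zara → score 1.
Mei: loses to Fatima, Kwame, and Zara → score 0.
Kwame: beats Fatima, Mei, and Zara → score 3.
Zara: beats Fatima and Mei; loses to Kwame → score 2.
Kwame has the best pairwise record.

Kwame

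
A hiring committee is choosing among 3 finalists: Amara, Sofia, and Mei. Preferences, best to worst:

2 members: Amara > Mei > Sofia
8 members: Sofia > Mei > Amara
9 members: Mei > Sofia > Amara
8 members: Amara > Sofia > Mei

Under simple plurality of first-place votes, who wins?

First-place votes: Amara 10, Sofia 8, Mei 9.
Amara has the most first-place votes.

Amara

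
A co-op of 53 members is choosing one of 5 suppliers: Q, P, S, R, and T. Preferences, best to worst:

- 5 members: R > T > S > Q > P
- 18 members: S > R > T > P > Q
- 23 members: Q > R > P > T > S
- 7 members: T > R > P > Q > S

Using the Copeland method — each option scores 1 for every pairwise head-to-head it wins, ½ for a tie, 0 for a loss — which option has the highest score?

R

Q: beats P and S; loses to R and T → score 2.
P: beats S; loses to Q, R, and T → score 1.
S: loses to Q, P, R, and T → score 0.
R: beats Q, P, S, and T → score 4.
T: beats Q, P, and S; loses to R → score 3.
R has the best pairwise record.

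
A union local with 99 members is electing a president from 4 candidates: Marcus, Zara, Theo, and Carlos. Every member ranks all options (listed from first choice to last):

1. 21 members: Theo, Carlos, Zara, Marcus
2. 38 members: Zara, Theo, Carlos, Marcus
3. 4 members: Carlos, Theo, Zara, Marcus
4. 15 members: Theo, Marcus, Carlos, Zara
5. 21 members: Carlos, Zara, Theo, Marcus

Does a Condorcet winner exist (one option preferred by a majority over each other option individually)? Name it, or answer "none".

none

Checking pairwise contests:
Zara beats Marcus 84–15.
Carlos beats Zara 61–38.
Zara beats Theo 59–40.
Theo beats Carlos 74–25.
Every option loses at least one head-to-head, so there is no Condorcet winner.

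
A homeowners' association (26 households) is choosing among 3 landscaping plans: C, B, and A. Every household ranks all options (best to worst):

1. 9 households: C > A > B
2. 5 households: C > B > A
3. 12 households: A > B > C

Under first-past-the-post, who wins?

C

First-place votes: C 14, B 0, A 12.
C has the most first-place votes.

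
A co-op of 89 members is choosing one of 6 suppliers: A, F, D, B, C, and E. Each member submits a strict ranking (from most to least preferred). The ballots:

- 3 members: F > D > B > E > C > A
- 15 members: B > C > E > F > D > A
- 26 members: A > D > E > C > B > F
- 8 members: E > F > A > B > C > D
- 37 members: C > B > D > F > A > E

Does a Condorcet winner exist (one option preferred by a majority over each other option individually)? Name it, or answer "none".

C vs A: 55–34 for C.
C vs F: 78–11 for C.
C vs D: 60–29 for C.
C vs B: 63–26 for C.
C vs E: 52–37 for C.
C beats every other option head-to-head.

C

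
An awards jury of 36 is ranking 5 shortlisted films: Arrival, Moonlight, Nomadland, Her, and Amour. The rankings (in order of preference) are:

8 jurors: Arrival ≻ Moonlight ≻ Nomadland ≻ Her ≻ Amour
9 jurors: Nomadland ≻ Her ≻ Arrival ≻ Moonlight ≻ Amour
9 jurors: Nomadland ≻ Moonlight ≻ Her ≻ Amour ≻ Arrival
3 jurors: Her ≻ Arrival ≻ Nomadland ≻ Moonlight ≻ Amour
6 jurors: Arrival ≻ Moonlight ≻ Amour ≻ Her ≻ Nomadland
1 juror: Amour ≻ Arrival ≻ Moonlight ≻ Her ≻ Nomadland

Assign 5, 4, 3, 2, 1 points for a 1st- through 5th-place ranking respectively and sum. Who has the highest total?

Arrival: 8·5 + 9·3 + 9·1 + 3·4 + 6·5 + 1·4 = 122
Moonlight: 8·4 + 9·2 + 9·4 + 3·2 + 6·4 + 1·3 = 119
Nomadland: 8·3 + 9·5 + 9·5 + 3·3 + 6·1 + 1·1 = 130
Her: 8·2 + 9·4 + 9·3 + 3·5 + 6·2 + 1·2 = 108
Amour: 8·1 + 9·1 + 9·2 + 3·1 + 6·3 + 1·5 = 61
Nomadland has the highest Borda score (130).

Nomadland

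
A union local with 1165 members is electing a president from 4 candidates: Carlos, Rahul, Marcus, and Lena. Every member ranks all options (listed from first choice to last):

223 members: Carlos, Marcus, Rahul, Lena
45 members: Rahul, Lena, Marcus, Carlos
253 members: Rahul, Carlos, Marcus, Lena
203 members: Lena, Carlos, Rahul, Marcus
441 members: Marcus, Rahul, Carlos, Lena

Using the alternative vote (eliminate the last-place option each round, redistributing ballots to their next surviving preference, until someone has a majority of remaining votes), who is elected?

Carlos

Round 1: Carlos 223, Rahul 298, Marcus 441, Lena 203. Eliminate Lena.
Round 2: Carlos 426, Rahul 298, Marcus 441. Eliminate Rahul.
Round 3: Carlos 679, Marcus 486. Carlos has a majority.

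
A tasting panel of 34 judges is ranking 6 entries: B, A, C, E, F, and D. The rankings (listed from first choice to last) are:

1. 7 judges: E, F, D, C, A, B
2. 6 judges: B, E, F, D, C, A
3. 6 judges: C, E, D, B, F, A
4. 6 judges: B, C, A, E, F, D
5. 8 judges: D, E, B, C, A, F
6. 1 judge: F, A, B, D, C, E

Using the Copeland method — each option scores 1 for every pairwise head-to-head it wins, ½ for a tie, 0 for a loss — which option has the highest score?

E

B: beats A, C, and F; loses to E and D → score 3.
A: loses to B, C, E, F, and D → score 0.
C: beats A and F; loses to B, E, and D → score 2.
E: beats B, A, C, F, and D → score 5.
F: beats A and D; loses to B, C, and E → score 2.
D: beats B, A, and C; loses to E and F → score 3.
E has the best pairwise record.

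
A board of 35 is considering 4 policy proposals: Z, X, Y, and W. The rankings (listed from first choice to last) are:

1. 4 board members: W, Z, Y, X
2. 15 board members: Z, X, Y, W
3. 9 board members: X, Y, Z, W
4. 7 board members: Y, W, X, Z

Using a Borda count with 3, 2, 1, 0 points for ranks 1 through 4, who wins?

Z: 4·2 + 15·3 + 9·1 + 7·0 = 62
X: 4·0 + 15·2 + 9·3 + 7·1 = 64
Y: 4·1 + 15·1 + 9·2 + 7·3 = 58
W: 4·3 + 15·0 + 9·0 + 7·2 = 26
X has the highest Borda score (64).

X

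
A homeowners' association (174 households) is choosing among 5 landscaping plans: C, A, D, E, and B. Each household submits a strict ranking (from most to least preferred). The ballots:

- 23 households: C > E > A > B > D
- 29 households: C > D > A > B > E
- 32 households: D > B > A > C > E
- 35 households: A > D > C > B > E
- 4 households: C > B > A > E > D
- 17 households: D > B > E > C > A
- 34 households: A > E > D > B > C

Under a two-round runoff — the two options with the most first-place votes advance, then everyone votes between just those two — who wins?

Round 1 first-place votes: C 56, A 69, D 49, E 0, B 0.
A and C advance.
Runoff: A is preferred to C by 101 voters; C by 73.
A wins the runoff.

A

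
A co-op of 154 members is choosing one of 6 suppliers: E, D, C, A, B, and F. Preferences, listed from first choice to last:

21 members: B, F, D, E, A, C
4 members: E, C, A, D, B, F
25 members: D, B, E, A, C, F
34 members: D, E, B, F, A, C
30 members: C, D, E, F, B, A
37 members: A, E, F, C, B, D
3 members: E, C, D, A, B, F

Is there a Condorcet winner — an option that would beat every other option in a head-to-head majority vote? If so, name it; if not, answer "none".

D vs E: 110–44 for D.
D vs C: 80–74 for D.
D vs A: 113–41 for D.
D vs B: 96–58 for D.
D vs F: 96–58 for D.
D beats every other option head-to-head.

D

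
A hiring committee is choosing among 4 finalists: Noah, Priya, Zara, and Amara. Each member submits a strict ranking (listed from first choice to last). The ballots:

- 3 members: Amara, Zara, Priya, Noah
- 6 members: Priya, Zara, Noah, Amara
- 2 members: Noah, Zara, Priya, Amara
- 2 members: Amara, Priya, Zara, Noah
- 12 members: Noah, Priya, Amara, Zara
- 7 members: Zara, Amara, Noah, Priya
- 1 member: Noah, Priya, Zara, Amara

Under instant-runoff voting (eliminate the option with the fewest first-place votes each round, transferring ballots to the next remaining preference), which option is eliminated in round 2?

Priya

Round 1: Noah 15, Priya 6, Zara 7, Amara 5. Eliminate Amara.
Round 2: Noah 15, Priya 8, Zara 10. Eliminate Priya.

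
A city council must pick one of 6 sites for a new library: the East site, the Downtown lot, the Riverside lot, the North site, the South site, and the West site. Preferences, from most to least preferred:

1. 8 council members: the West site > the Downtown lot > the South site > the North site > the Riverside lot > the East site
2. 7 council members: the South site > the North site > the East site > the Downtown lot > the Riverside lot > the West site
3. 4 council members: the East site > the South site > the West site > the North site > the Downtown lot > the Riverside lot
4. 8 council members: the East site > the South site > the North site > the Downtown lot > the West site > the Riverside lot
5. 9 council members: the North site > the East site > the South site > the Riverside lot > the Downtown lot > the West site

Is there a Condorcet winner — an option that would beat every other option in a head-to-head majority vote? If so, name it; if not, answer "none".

none

Checking pairwise contests:
the North site beats the East site 24–12.
the East site beats the Downtown lot 28–8.
the East site beats the Riverside lot 28–8.
the South site beats the North site 27–9.
the East site beats the South site 21–15.
the East site beats the West site 28–8.
Every option loses at least one head-to-head, so there is no Condorcet winner.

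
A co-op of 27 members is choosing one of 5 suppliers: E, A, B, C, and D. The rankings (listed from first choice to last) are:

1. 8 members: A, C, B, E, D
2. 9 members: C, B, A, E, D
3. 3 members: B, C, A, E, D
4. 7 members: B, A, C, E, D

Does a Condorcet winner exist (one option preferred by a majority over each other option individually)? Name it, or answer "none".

Checking pairwise contests:
A beats E 27–0.
B beats A 19–8.
C beats B 17–10.
A beats C 15–12.
E beats D 27–0.
Every option loses at least one head-to-head, so there is no Condorcet winner.

none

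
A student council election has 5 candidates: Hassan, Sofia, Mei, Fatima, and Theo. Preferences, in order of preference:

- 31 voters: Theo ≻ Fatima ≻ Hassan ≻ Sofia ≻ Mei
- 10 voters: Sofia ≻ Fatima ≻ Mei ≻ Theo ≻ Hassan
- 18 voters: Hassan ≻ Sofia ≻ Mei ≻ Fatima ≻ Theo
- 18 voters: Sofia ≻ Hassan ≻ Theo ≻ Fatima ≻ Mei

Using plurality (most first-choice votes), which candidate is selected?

Theo

First-place votes: Hassan 18, Sofia 28, Mei 0, Fatima 0, Theo 31.
Theo has the most first-place votes.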